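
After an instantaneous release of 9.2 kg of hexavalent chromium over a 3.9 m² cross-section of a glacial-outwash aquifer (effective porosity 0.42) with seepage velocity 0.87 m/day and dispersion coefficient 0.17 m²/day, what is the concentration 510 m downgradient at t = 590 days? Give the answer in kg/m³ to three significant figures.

For an instantaneous plane source, C(x,t) = M/(n_e·A·√(4πDt)) · exp(−(x−vt)²/(4Dt)), with n_e·A the pore (flow) area.
Plume center vt = 0.87 × 590 = 513.3 m, so the well at 510 m is 3.3 m upgradient of the peak.
√(4πDt) = 35.50 m, giving peak height M/(n_e·A·√(4πDt)) = 9.2/(0.42 × 3.9 × 35.50) = 0.1582 kg/m³.
(x−vt)²/(4Dt) = (-3.3)²/(4 × 0.17 × 590) = 0.02714; exp(−0.02714) = 0.9732.
C = 0.1582 × 0.9732 = 0.154 kg/m³.

0.154 kg/m³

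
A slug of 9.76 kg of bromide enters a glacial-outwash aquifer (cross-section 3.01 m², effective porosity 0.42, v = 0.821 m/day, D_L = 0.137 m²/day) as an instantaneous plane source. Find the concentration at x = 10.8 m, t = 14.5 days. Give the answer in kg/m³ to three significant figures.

For an instantaneous plane source, C(x,t) = M/(n_e·A·√(4πDt)) · exp(−(x−vt)²/(4Dt)), with n_e·A the pore (flow) area.
Plume center vt = 0.821 × 14.5 = 11.9045 m, so the well at 10.8 m is 1.1045 m upgradient of the peak.
√(4πDt) = 4.996 m, giving peak height M/(n_e·A·√(4πDt)) = 9.76/(0.42 × 3.01 × 4.996) = 1.545 kg/m³.
(x−vt)²/(4Dt) = (-1.1045)²/(4 × 0.137 × 14.5) = 0.1535; exp(−0.1535) = 0.8577.
C = 1.545 × 0.8577 = 1.33 kg/m³.

1.33 kg/m³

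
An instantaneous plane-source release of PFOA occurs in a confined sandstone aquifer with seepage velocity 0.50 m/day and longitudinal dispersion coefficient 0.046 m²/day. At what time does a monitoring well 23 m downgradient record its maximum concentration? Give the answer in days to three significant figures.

For the 1D instantaneous-source solution, setting ∂C/∂t = 0 at fixed x gives v²t² + 2Dt − x² = 0, so t = (√(D² + v²x²) − D)/v².
√(D² + v²x²) = √(0.046² + 0.50² × 23²) = 11.50; v² = 0.25.
t = (11.50 − 0.046)/0.25 = 45.8 days (vs. the pure-advection estimate x/v = 46.0 d).

45.8 days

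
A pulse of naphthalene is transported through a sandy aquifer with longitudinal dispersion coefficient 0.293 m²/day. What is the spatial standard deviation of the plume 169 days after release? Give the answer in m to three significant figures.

Dispersive spreading gives a Gaussian with σ² = 2Dt; advection only shifts the center.
σ = √(2 × 0.293 × 169) = 9.95 m.

9.95 m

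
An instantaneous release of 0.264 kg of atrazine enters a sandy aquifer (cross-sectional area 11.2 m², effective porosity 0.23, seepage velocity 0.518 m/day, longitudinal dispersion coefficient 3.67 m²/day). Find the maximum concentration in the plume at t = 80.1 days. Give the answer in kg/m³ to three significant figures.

0.00169 kg/m³

The peak of an instantaneous 1D plume sits at x = vt; there the Gaussian factor is 1 and C_max = M/(n_e·A·√(4πDt)), where n_e·A is the pore area the mass is dissolved in.
√(4πDt) = √(4π × 3.67 × 80.1) = 60.78 m, so C_max = 0.264/(0.23 × 11.2 × 60.78) = 0.00169 kg/m³.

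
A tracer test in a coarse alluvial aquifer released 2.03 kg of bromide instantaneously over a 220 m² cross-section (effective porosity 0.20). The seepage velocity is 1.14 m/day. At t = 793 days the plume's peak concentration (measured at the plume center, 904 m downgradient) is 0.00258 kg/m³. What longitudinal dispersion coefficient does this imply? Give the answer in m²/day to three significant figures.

At the plume center C_max = M/(n_e·A·√(4πDt)), so D = M²/(4πt·(n_e·A·C_max)²).
n_e·A·C_max = 0.20 × 220 × 0.00258 = 0.1135 kg/m.
D = 2.03²/(4π × 793 × 0.1135²) = 0.0321 m²/day.

0.0321 m²/day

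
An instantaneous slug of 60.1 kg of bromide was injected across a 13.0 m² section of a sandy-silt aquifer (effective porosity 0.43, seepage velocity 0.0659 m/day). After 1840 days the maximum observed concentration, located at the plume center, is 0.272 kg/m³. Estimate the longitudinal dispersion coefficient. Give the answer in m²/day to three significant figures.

0.0676 m²/day

At the plume center C_max = M/(n_e·A·√(4πDt)), so D = M²/(4πt·(n_e·A·C_max)²).
n_e·A·C_max = 0.43 × 13.0 × 0.272 = 1.520 kg/m.
D = 60.1²/(4π × 1840 × 1.520²) = 0.0676 m²/day.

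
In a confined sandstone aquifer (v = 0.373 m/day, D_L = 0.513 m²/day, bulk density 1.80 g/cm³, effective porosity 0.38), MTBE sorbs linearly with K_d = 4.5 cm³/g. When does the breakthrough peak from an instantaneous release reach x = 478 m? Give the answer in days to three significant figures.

Retardation factor R = 1 + ρ_b·K_d/n = 1 + 1.80 × 4.5/0.38 = 22.32.
Sorption retards both mechanisms: v_R = v/R = 0.01671 m/day, D_R = D/R = 0.02298 m²/day.
Peak time from v_R²t² + 2D_R t − x² = 0: t = (√(D_R² + v_R²x²) − D_R)/v_R².
√(D_R² + v_R²x²) = √(0.02298² + 0.01671² × 478²) = 7.987; v_R² = 0.0002792.
t = (7.987 − 0.02298)/0.0002792 = 28500 days.

28500 days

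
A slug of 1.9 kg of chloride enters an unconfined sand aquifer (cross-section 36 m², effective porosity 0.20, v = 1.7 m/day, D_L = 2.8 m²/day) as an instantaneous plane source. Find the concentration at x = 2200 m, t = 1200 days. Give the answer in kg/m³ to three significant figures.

0.000191 kg/m³

For an instantaneous plane source, C(x,t) = M/(n_e·A·√(4πDt)) · exp(−(x−vt)²/(4Dt)), with n_e·A the pore (flow) area.
Plume center vt = 1.7 × 1200 = 2040 m, so the well at 2200 m is 160 m downgradient of the peak.
√(4πDt) = 205.5 m, giving peak height M/(n_e·A·√(4πDt)) = 1.9/(0.20 × 36 × 205.5) = 0.001284 kg/m³.
(x−vt)²/(4Dt) = (160)²/(4 × 2.8 × 1200) = 1.905; exp(−1.905) = 0.1488.
C = 0.001284 × 0.1488 = 0.000191 kg/m³.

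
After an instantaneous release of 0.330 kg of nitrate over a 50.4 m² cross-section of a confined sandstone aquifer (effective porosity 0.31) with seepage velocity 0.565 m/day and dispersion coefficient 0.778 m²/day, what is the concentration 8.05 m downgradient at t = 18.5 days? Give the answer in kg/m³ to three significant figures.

0.00142 kg/m³

For an instantaneous plane source, C(x,t) = M/(n_e·A·√(4πDt)) · exp(−(x−vt)²/(4Dt)), with n_e·A the pore (flow) area.
Plume center vt = 0.565 × 18.5 = 10.4525 m, so the well at 8.05 m is 2.4025 m upgradient of the peak.
√(4πDt) = 13.45 m, giving peak height M/(n_e·A·√(4πDt)) = 0.330/(0.31 × 50.4 × 13.45) = 0.001570 kg/m³.
(x−vt)²/(4Dt) = (-2.4025)²/(4 × 0.778 × 18.5) = 0.1003; exp(−0.1003) = 0.9046.
C = 0.001570 × 0.9046 = 0.00142 kg/m³.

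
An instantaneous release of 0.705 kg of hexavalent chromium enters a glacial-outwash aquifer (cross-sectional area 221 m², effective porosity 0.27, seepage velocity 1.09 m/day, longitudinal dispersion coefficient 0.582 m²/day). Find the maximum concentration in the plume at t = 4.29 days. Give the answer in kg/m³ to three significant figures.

The peak of an instantaneous 1D plume sits at x = vt; there the Gaussian factor is 1 and C_max = M/(n_e·A·√(4πDt)), where n_e·A is the pore area the mass is dissolved in.
√(4πDt) = √(4π × 0.582 × 4.29) = 5.601 m, so C_max = 0.705/(0.27 × 221 × 5.601) = 0.00211 kg/m³.

0.00211 kg/m³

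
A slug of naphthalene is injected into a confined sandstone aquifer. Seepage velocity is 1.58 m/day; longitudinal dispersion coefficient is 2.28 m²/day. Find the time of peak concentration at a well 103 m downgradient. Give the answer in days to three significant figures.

For the 1D instantaneous-source solution, setting ∂C/∂t = 0 at fixed x gives v²t² + 2Dt − x² = 0, so t = (√(D² + v²x²) − D)/v².
√(D² + v²x²) = √(2.28² + 1.58² × 103²) = 162.8; v² = 2.4964.
t = (162.8 − 2.28)/2.4964 = 64.3 days (vs. the pure-advection estimate x/v = 65.2 d).

64.3 days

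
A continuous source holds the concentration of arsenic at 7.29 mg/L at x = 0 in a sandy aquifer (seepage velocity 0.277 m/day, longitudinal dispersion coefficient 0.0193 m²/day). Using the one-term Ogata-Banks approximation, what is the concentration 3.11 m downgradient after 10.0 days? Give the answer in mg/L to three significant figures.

2.13 mg/L

For a continuous step input, C/C₀ ≈ ½·erfc((x−vt)/(2√(Dt))).
vt = 0.277 × 10.0 = 2.77 m and 2√(Dt) = 2√(0.0193 × 10.0) = 0.8786 m.
Argument (x−vt)/(2√(Dt)) = (3.11 − 2.77)/0.8786 = 0.3870; ½·erfc(0.3870) = 0.2921.
C = 7.29 × 0.2921 = 2.13 mg/L.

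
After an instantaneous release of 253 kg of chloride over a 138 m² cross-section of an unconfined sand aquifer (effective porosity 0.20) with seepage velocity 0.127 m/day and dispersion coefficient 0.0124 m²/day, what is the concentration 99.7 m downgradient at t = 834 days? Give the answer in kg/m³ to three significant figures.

For an instantaneous plane source, C(x,t) = M/(n_e·A·√(4πDt)) · exp(−(x−vt)²/(4Dt)), with n_e·A the pore (flow) area.
Plume center vt = 0.127 × 834 = 105.918 m, so the well at 99.7 m is 6.218 m upgradient of the peak.
√(4πDt) = 11.40 m, giving peak height M/(n_e·A·√(4πDt)) = 253/(0.20 × 138 × 11.40) = 0.8041 kg/m³.
(x−vt)²/(4Dt) = (-6.218)²/(4 × 0.0124 × 834) = 0.9347; exp(−0.9347) = 0.3927.
C = 0.8041 × 0.3927 = 0.316 kg/m³.

0.316 kg/m³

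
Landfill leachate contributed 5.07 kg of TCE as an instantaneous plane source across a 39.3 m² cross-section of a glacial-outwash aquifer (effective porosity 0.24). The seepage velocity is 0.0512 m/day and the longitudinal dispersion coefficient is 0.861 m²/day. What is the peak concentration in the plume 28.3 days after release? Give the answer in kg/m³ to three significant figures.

0.0307 kg/m³

The peak of an instantaneous 1D plume sits at x = vt; there the Gaussian factor is 1 and C_max = M/(n_e·A·√(4πDt)), where n_e·A is the pore area the mass is dissolved in.
√(4πDt) = √(4π × 0.861 × 28.3) = 17.50 m, so C_max = 5.07/(0.24 × 39.3 × 17.50) = 0.0307 kg/m³.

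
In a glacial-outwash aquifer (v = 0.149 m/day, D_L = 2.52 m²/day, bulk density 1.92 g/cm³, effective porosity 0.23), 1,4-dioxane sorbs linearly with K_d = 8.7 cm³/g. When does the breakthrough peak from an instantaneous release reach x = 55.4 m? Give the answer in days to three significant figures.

20300 days

Retardation factor R = 1 + ρ_b·K_d/n = 1 + 1.92 × 8.7/0.23 = 73.63.
Sorption retards both mechanisms: v_R = v/R = 0.002024 m/day, D_R = D/R = 0.03423 m²/day.
Peak time from v_R²t² + 2D_R t − x² = 0: t = (√(D_R² + v_R²x²) − D_R)/v_R².
√(D_R² + v_R²x²) = √(0.03423² + 0.002024² × 55.4²) = 0.1172; v_R² = 4.097e-06.
t = (0.1172 − 0.03423)/4.097e-06 = 20300 days.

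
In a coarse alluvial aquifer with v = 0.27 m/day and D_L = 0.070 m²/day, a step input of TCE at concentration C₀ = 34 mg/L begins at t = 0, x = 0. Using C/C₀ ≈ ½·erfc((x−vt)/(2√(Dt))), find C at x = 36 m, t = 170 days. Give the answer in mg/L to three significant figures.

33.3 mg/L

For a continuous step input, C/C₀ ≈ ½·erfc((x−vt)/(2√(Dt))).
vt = 0.27 × 170 = 45.9 m and 2√(Dt) = 2√(0.070 × 170) = 6.899 m.
Argument (x−vt)/(2√(Dt)) = (36 − 45.9)/6.899 = -1.435; ½·erfc(-1.435) = 0.9788.
C = 34 × 0.9788 = 33.3 mg/L.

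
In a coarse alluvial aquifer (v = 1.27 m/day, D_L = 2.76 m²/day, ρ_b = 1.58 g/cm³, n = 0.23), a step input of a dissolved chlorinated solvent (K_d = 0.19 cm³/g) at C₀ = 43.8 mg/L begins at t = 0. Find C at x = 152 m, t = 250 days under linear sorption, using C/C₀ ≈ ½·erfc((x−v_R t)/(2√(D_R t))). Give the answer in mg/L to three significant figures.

12.3 mg/L

Retardation factor R = 1 + ρ_b·K_d/n = 1 + 1.58 × 0.19/0.23 = 2.305.
Sorption retards both mechanisms: v_R = v/R = 0.5510 m/day, D_R = D/R = 1.197 m²/day.
v_R·t = 0.5510 × 250 = 137.75 m; 2√(D_R t) = 34.60 m; argument = (152 − 137.75)/34.60 = 0.4118.
C = C₀ × ½·erfc(0.4118) = 43.8 × 0.2802 = 12.3 mg/L.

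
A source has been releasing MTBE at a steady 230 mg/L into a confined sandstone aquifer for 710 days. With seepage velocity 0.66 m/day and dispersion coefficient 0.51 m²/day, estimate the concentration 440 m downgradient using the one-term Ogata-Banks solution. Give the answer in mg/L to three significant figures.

For a continuous step input, C/C₀ ≈ ½·erfc((x−vt)/(2√(Dt))).
vt = 0.66 × 710 = 468.6 m and 2√(Dt) = 2√(0.51 × 710) = 38.06 m.
Argument (x−vt)/(2√(Dt)) = (440 − 468.6)/38.06 = -0.7514; ½·erfc(-0.7514) = 0.8560.
C = 230 × 0.8560 = 197 mg/L.

197 mg/L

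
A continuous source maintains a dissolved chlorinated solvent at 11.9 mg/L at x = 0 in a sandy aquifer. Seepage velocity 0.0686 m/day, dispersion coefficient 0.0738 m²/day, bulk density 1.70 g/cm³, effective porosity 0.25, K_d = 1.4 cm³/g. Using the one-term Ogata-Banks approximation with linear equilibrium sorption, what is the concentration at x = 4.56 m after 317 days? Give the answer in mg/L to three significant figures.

Retardation factor R = 1 + ρ_b·K_d/n = 1 + 1.70 × 1.4/0.25 = 10.52.
Sorption retards both mechanisms: v_R = v/R = 0.006521 m/day, D_R = D/R = 0.007015 m²/day.
v_R·t = 0.006521 × 317 = 2.067157 m; 2√(D_R t) = 2.982 m; argument = (4.56 − 2.067157)/2.982 = 0.8360.
C = C₀ × ½·erfc(0.8360) = 11.9 × 0.1185 = 1.41 mg/L.

1.41 mg/L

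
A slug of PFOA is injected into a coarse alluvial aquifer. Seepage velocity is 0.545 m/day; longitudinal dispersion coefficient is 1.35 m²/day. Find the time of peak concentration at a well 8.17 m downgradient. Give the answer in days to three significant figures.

For the 1D instantaneous-source solution, setting ∂C/∂t = 0 at fixed x gives v²t² + 2Dt − x² = 0, so t = (√(D² + v²x²) − D)/v².
√(D² + v²x²) = √(1.35² + 0.545² × 8.17²) = 4.653; v² = 0.297025.
t = (4.653 − 1.35)/0.297025 = 11.1 days (vs. the pure-advection estimate x/v = 15.0 d).

11.1 days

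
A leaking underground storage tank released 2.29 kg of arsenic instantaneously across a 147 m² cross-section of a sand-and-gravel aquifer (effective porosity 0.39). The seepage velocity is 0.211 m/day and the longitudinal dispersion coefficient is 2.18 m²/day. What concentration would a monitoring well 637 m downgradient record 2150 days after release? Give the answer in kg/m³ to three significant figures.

For an instantaneous plane source, C(x,t) = M/(n_e·A·√(4πDt)) · exp(−(x−vt)²/(4Dt)), with n_e·A the pore (flow) area.
Plume center vt = 0.211 × 2150 = 453.65 m, so the well at 637 m is 183.35 m downgradient of the peak.
√(4πDt) = 242.7 m, giving peak height M/(n_e·A·√(4πDt)) = 2.29/(0.39 × 147 × 242.7) = 0.0001646 kg/m³.
(x−vt)²/(4Dt) = (183.35)²/(4 × 2.18 × 2150) = 1.793; exp(−1.793) = 0.1665.
C = 0.0001646 × 0.1665 = 2.74e-05 kg/m³.

2.74e-05 kg/m³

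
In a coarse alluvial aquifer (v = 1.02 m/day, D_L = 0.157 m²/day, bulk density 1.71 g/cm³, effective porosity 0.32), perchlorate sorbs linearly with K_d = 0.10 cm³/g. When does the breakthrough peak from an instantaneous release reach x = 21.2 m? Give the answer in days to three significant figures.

Retardation factor R = 1 + ρ_b·K_d/n = 1 + 1.71 × 0.10/0.32 = 1.534.
Sorption retards both mechanisms: v_R = v/R = 0.6649 m/day, D_R = D/R = 0.1023 m²/day.
Peak time from v_R²t² + 2D_R t − x² = 0: t = (√(D_R² + v_R²x²) − D_R)/v_R².
√(D_R² + v_R²x²) = √(0.1023² + 0.6649² × 21.2²) = 14.10; v_R² = 0.4421.
t = (14.10 − 0.1023)/0.4421 = 31.7 days.

31.7 days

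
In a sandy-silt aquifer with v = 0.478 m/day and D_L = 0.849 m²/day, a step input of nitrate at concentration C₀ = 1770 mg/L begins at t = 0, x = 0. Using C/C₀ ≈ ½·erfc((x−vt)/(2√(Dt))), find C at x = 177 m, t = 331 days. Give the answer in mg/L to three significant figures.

For a continuous step input, C/C₀ ≈ ½·erfc((x−vt)/(2√(Dt))).
vt = 0.478 × 331 = 158.218 m and 2√(Dt) = 2√(0.849 × 331) = 33.53 m.
Argument (x−vt)/(2√(Dt)) = (177 − 158.218)/33.53 = 0.5602; ½·erfc(0.5602) = 0.2141.
C = 1770 × 0.2141 = 379 mg/L.

379 mg/L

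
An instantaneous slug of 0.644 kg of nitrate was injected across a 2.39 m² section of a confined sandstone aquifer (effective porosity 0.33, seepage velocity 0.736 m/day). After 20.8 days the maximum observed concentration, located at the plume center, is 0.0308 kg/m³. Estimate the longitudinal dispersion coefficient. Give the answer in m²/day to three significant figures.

At the plume center C_max = M/(n_e·A·√(4πDt)), so D = M²/(4πt·(n_e·A·C_max)²).
n_e·A·C_max = 0.33 × 2.39 × 0.0308 = 0.02429 kg/m.
D = 0.644²/(4π × 20.8 × 0.02429²) = 2.69 m²/day.

2.69 m²/day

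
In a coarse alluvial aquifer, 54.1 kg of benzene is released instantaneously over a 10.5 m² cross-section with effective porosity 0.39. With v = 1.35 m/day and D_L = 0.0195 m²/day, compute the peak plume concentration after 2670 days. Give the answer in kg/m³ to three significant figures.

0.516 kg/m³

The peak of an instantaneous 1D plume sits at x = vt; there the Gaussian factor is 1 and C_max = M/(n_e·A·√(4πDt)), where n_e·A is the pore area the mass is dissolved in.
√(4πDt) = √(4π × 0.0195 × 2670) = 25.58 m, so C_max = 54.1/(0.39 × 10.5 × 25.58) = 0.516 kg/m³.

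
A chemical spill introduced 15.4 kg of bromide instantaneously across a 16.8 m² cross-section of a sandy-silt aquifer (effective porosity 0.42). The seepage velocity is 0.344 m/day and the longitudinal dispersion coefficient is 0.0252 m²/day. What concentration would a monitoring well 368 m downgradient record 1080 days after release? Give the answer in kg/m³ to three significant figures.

For an instantaneous plane source, C(x,t) = M/(n_e·A·√(4πDt)) · exp(−(x−vt)²/(4Dt)), with n_e·A the pore (flow) area.
Plume center vt = 0.344 × 1080 = 371.52 m, so the well at 368 m is 3.52 m upgradient of the peak.
√(4πDt) = 18.49 m, giving peak height M/(n_e·A·√(4πDt)) = 15.4/(0.42 × 16.8 × 18.49) = 0.1180 kg/m³.
(x−vt)²/(4Dt) = (-3.52)²/(4 × 0.0252 × 1080) = 0.1138; exp(−0.1138) = 0.8924.
C = 0.1180 × 0.8924 = 0.105 kg/m³.

0.105 kg/m³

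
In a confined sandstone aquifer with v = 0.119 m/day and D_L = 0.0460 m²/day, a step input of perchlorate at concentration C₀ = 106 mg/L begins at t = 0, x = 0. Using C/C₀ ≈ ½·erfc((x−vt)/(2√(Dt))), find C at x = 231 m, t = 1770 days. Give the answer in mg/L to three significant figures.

For a continuous step input, C/C₀ ≈ ½·erfc((x−vt)/(2√(Dt))).
vt = 0.119 × 1770 = 210.63 m and 2√(Dt) = 2√(0.0460 × 1770) = 18.05 m.
Argument (x−vt)/(2√(Dt)) = (231 − 210.63)/18.05 = 1.129; ½·erfc(1.129) = 0.05517.
C = 106 × 0.05517 = 5.85 mg/L.

5.85 mg/L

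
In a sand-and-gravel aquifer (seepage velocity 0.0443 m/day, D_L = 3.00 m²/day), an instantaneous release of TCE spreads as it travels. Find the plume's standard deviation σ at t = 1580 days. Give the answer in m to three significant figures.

97.4 m

Dispersive spreading gives a Gaussian with σ² = 2Dt; advection only shifts the center.
σ = √(2 × 3.00 × 1580) = 97.4 m.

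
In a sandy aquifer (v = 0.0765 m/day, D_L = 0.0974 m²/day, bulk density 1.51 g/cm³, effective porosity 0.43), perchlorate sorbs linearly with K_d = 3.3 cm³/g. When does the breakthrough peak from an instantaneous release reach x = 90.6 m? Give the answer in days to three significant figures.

14700 days

Retardation factor R = 1 + ρ_b·K_d/n = 1 + 1.51 × 3.3/0.43 = 12.59.
Sorption retards both mechanisms: v_R = v/R = 0.006076 m/day, D_R = D/R = 0.007736 m²/day.
Peak time from v_R²t² + 2D_R t − x² = 0: t = (√(D_R² + v_R²x²) − D_R)/v_R².
√(D_R² + v_R²x²) = √(0.007736² + 0.006076² × 90.6²) = 0.5505; v_R² = 3.692e-05.
t = (0.5505 − 0.007736)/3.692e-05 = 14700 days.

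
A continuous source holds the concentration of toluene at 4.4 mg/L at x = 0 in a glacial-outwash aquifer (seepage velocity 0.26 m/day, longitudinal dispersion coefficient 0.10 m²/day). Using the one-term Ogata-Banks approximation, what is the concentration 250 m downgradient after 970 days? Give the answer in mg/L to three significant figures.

For a continuous step input, C/C₀ ≈ ½·erfc((x−vt)/(2√(Dt))).
vt = 0.26 × 970 = 252.2 m and 2√(Dt) = 2√(0.10 × 970) = 19.70 m.
Argument (x−vt)/(2√(Dt)) = (250 − 252.2)/19.70 = -0.1117; ½·erfc(-0.1117) = 0.5628.
C = 4.4 × 0.5628 = 2.48 mg/L.

2.48 mg/L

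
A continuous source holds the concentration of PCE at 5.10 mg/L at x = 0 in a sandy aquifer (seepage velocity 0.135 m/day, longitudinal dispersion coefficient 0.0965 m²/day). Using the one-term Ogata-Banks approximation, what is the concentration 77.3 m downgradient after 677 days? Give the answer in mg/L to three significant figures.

For a continuous step input, C/C₀ ≈ ½·erfc((x−vt)/(2√(Dt))).
vt = 0.135 × 677 = 91.395 m and 2√(Dt) = 2√(0.0965 × 677) = 16.17 m.
Argument (x−vt)/(2√(Dt)) = (77.3 − 91.395)/16.17 = -0.8717; ½·erfc(-0.8717) = 0.8912.
C = 5.10 × 0.8912 = 4.55 mg/L.

4.55 mg/L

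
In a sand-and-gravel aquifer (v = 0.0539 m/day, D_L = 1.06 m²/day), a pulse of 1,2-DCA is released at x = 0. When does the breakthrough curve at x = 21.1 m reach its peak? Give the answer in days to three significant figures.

170 days

For the 1D instantaneous-source solution, setting ∂C/∂t = 0 at fixed x gives v²t² + 2Dt − x² = 0, so t = (√(D² + v²x²) − D)/v².
√(D² + v²x²) = √(1.06² + 0.0539² × 21.1²) = 1.555; v² = 0.00290521.
t = (1.555 − 1.06)/0.00290521 = 170 days (vs. the pure-advection estimate x/v = 391 d).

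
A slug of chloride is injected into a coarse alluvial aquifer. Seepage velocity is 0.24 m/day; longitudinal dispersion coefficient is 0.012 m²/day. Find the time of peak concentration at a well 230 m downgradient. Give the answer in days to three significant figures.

For the 1D instantaneous-source solution, setting ∂C/∂t = 0 at fixed x gives v²t² + 2Dt − x² = 0, so t = (√(D² + v²x²) − D)/v².
√(D² + v²x²) = √(0.012² + 0.24² × 230²) = 55.20; v² = 0.0576.
t = (55.20 − 0.012)/0.0576 = 958 days (vs. the pure-advection estimate x/v = 958 d).

958 days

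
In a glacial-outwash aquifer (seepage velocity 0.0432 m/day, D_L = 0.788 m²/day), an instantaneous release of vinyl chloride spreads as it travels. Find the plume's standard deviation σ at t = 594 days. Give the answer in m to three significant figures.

Dispersive spreading gives a Gaussian with σ² = 2Dt; advection only shifts the center.
σ = √(2 × 0.788 × 594) = 30.6 m.

30.6 m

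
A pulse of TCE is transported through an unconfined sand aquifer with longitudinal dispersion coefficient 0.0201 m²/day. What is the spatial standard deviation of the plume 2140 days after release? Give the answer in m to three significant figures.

9.28 m

Dispersive spreading gives a Gaussian with σ² = 2Dt; advection only shifts the center.
σ = √(2 × 0.0201 × 2140) = 9.28 m.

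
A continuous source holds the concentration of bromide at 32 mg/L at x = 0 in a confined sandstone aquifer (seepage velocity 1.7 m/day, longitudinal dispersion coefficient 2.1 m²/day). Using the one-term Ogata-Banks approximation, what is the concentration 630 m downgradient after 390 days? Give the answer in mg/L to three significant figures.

For a continuous step input, C/C₀ ≈ ½·erfc((x−vt)/(2√(Dt))).
vt = 1.7 × 390 = 663 m and 2√(Dt) = 2√(2.1 × 390) = 57.24 m.
Argument (x−vt)/(2√(Dt)) = (630 − 663)/57.24 = -0.5765; ½·erfc(-0.5765) = 0.7925.
C = 32 × 0.7925 = 25.4 mg/L.

25.4 mg/L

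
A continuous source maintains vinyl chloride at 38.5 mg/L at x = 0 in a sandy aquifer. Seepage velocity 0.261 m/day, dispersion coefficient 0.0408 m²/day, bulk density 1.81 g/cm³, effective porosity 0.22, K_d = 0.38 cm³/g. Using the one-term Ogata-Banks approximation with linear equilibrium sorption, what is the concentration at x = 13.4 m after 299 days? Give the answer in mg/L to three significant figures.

38.0 mg/L

Retardation factor R = 1 + ρ_b·K_d/n = 1 + 1.81 × 0.38/0.22 = 4.126.
Sorption retards both mechanisms: v_R = v/R = 0.06326 m/day, D_R = D/R = 0.009889 m²/day.
v_R·t = 0.06326 × 299 = 18.91474 m; 2√(D_R t) = 3.439 m; argument = (13.4 − 18.91474)/3.439 = -1.604.
C = C₀ × ½·erfc(-1.604) = 38.5 × 0.9883 = 38.0 mg/L.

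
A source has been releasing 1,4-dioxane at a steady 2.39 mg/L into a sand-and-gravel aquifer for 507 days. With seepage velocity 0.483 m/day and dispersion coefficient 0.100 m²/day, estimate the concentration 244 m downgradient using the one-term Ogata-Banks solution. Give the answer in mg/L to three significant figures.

For a continuous step input, C/C₀ ≈ ½·erfc((x−vt)/(2√(Dt))).
vt = 0.483 × 507 = 244.881 m and 2√(Dt) = 2√(0.100 × 507) = 14.24 m.
Argument (x−vt)/(2√(Dt)) = (244 − 244.881)/14.24 = -0.06187; ½·erfc(-0.06187) = 0.5349.
C = 2.39 × 0.5349 = 1.28 mg/L.

1.28 mg/L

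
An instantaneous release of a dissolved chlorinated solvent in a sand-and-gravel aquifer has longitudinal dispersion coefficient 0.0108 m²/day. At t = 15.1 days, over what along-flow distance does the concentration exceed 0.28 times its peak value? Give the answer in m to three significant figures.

1.82 m

The plume is Gaussian with σ = √(2Dt) = √(2 × 0.0108 × 15.1) = 0.5711 m.
C/C_peak = exp(−Δx²/(2σ²)) = 0.28 ⇒ Δx = σ·√(−2 ln 0.28) = 0.5711 × 1.596 = 0.9115 m.
Width = 2Δx = 1.82 m.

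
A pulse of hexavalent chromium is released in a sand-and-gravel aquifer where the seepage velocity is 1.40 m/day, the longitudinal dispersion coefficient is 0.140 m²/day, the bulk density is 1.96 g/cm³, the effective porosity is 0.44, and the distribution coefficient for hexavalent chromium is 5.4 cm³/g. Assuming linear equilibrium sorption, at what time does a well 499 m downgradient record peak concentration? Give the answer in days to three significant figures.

8930 days

Retardation factor R = 1 + ρ_b·K_d/n = 1 + 1.96 × 5.4/0.44 = 25.05.
Sorption retards both mechanisms: v_R = v/R = 0.05589 m/day, D_R = D/R = 0.005589 m²/day.
Peak time from v_R²t² + 2D_R t − x² = 0: t = (√(D_R² + v_R²x²) − D_R)/v_R².
√(D_R² + v_R²x²) = √(0.005589² + 0.05589² × 499²) = 27.89; v_R² = 0.003124.
t = (27.89 − 0.005589)/0.003124 = 8930 days.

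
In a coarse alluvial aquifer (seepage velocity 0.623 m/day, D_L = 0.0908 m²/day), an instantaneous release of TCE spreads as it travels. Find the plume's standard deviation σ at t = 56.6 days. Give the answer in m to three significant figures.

3.21 m

Dispersive spreading gives a Gaussian with σ² = 2Dt; advection only shifts the center.
σ = √(2 × 0.0908 × 56.6) = 3.21 m.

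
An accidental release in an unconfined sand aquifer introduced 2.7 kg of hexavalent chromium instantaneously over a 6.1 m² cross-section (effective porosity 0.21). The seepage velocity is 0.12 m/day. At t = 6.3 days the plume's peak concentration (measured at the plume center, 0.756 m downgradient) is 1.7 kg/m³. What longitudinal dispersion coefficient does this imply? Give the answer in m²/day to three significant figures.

At the plume center C_max = M/(n_e·A·√(4πDt)), so D = M²/(4πt·(n_e·A·C_max)²).
n_e·A·C_max = 0.21 × 6.1 × 1.7 = 2.178 kg/m.
D = 2.7²/(4π × 6.3 × 2.178²) = 0.0194 m²/day.

0.0194 m²/day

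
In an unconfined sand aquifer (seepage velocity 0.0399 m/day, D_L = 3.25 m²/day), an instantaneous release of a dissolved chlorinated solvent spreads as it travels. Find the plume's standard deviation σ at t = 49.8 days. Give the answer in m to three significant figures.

Dispersive spreading gives a Gaussian with σ² = 2Dt; advection only shifts the center.
σ = √(2 × 3.25 × 49.8) = 18.0 m.

18.0 m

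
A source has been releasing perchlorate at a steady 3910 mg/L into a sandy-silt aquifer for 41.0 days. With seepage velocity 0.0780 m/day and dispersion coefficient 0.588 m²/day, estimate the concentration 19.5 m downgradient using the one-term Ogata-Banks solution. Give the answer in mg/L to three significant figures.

36.9 mg/L

For a continuous step input, C/C₀ ≈ ½·erfc((x−vt)/(2√(Dt))).
vt = 0.0780 × 41.0 = 3.198 m and 2√(Dt) = 2√(0.588 × 41.0) = 9.820 m.
Argument (x−vt)/(2√(Dt)) = (19.5 − 3.198)/9.820 = 1.660; ½·erfc(1.660) = 0.009448.
C = 3910 × 0.009448 = 36.9 mg/L.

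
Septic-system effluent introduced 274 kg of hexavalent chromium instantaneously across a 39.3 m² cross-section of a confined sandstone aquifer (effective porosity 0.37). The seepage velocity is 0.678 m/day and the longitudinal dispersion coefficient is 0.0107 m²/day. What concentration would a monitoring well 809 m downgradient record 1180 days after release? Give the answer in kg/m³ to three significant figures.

For an instantaneous plane source, C(x,t) = M/(n_e·A·√(4πDt)) · exp(−(x−vt)²/(4Dt)), with n_e·A the pore (flow) area.
Plume center vt = 0.678 × 1180 = 800.04 m, so the well at 809 m is 8.96 m downgradient of the peak.
√(4πDt) = 12.60 m, giving peak height M/(n_e·A·√(4πDt)) = 274/(0.37 × 39.3 × 12.60) = 1.495 kg/m³.
(x−vt)²/(4Dt) = (8.96)²/(4 × 0.0107 × 1180) = 1.590; exp(−1.590) = 0.2039.
C = 1.495 × 0.2039 = 0.305 kg/m³.

0.305 kg/m³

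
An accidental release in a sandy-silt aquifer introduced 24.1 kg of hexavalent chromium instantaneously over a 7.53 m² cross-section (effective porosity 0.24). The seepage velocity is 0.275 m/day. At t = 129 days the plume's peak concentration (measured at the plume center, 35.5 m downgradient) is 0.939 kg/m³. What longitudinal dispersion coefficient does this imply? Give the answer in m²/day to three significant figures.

0.124 m²/day

At the plume center C_max = M/(n_e·A·√(4πDt)), so D = M²/(4πt·(n_e·A·C_max)²).
n_e·A·C_max = 0.24 × 7.53 × 0.939 = 1.697 kg/m.
D = 24.1²/(4π × 129 × 1.697²) = 0.124 m²/day.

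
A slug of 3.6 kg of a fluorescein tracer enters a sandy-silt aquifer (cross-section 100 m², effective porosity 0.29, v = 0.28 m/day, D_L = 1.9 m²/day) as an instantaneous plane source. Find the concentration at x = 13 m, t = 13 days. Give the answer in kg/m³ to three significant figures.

0.00290 kg/m³

For an instantaneous plane source, C(x,t) = M/(n_e·A·√(4πDt)) · exp(−(x−vt)²/(4Dt)), with n_e·A the pore (flow) area.
Plume center vt = 0.28 × 13 = 3.64 m, so the well at 13 m is 9.36 m downgradient of the peak.
√(4πDt) = 17.62 m, giving peak height M/(n_e·A·√(4πDt)) = 3.6/(0.29 × 100 × 17.62) = 0.007045 kg/m³.
(x−vt)²/(4Dt) = (9.36)²/(4 × 1.9 × 13) = 0.8867; exp(−0.8867) = 0.4120.
C = 0.007045 × 0.4120 = 0.00290 kg/m³.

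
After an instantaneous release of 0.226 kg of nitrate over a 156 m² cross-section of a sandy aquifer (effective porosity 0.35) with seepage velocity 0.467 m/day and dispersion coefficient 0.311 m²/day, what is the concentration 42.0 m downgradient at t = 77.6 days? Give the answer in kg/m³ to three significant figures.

For an instantaneous plane source, C(x,t) = M/(n_e·A·√(4πDt)) · exp(−(x−vt)²/(4Dt)), with n_e·A the pore (flow) area.
Plume center vt = 0.467 × 77.6 = 36.2392 m, so the well at 42.0 m is 5.7608 m downgradient of the peak.
√(4πDt) = 17.41 m, giving peak height M/(n_e·A·√(4πDt)) = 0.226/(0.35 × 156 × 17.41) = 0.0002377 kg/m³.
(x−vt)²/(4Dt) = (5.7608)²/(4 × 0.311 × 77.6) = 0.3438; exp(−0.3438) = 0.7091.
C = 0.0002377 × 0.7091 = 0.000169 kg/m³.

0.000169 kg/m³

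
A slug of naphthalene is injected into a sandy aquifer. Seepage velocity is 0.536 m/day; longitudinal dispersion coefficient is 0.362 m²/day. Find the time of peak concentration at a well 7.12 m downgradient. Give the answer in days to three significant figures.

For the 1D instantaneous-source solution, setting ∂C/∂t = 0 at fixed x gives v²t² + 2Dt − x² = 0, so t = (√(D² + v²x²) − D)/v².
√(D² + v²x²) = √(0.362² + 0.536² × 7.12²) = 3.833; v² = 0.287296.
t = (3.833 − 0.362)/0.287296 = 12.1 days (vs. the pure-advection estimate x/v = 13.3 d).

12.1 days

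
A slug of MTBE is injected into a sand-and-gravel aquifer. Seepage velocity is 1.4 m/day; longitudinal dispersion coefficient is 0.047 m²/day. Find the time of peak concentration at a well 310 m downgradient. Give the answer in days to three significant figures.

For the 1D instantaneous-source solution, setting ∂C/∂t = 0 at fixed x gives v²t² + 2Dt − x² = 0, so t = (√(D² + v²x²) − D)/v².
√(D² + v²x²) = √(0.047² + 1.4² × 310²) = 434.0; v² = 1.96.
t = (434.0 − 0.047)/1.96 = 221 days (vs. the pure-advection estimate x/v = 221 d).

221 days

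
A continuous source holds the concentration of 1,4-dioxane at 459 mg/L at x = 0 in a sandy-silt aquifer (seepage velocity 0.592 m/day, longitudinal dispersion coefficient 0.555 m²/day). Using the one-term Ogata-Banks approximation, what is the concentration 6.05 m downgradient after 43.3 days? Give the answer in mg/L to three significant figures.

For a continuous step input, C/C₀ ≈ ½·erfc((x−vt)/(2√(Dt))).
vt = 0.592 × 43.3 = 25.6336 m and 2√(Dt) = 2√(0.555 × 43.3) = 9.804 m.
Argument (x−vt)/(2√(Dt)) = (6.05 − 25.6336)/9.804 = -1.998; ½·erfc(-1.998) = 0.9976.
C = 459 × 0.9976 = 458 mg/L.

458 mg/L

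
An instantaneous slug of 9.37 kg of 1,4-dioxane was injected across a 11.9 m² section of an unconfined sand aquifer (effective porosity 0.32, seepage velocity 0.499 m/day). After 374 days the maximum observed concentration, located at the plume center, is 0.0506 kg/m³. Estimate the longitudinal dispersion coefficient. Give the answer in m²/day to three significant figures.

At the plume center C_max = M/(n_e·A·√(4πDt)), so D = M²/(4πt·(n_e·A·C_max)²).
n_e·A·C_max = 0.32 × 11.9 × 0.0506 = 0.1927 kg/m.
D = 9.37²/(4π × 374 × 0.1927²) = 0.503 m²/day.

0.503 m²/day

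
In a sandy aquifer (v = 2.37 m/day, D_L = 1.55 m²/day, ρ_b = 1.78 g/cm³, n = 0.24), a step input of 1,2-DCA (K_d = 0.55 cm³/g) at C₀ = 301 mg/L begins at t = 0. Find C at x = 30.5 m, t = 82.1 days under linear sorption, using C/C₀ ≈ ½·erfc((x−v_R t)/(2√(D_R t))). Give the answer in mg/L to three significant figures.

Retardation factor R = 1 + ρ_b·K_d/n = 1 + 1.78 × 0.55/0.24 = 5.079.
Sorption retards both mechanisms: v_R = v/R = 0.4666 m/day, D_R = D/R = 0.3052 m²/day.
v_R·t = 0.4666 × 82.1 = 38.30786 m; 2√(D_R t) = 10.01 m; argument = (30.5 − 38.30786)/10.01 = -0.7800.
C = C₀ × ½·erfc(-0.7800) = 301 × 0.8650 = 260 mg/L.

260 mg/L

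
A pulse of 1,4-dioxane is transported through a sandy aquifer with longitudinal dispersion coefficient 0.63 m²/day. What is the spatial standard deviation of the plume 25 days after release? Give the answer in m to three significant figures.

5.61 m

Dispersive spreading gives a Gaussian with σ² = 2Dt; advection only shifts the center.
σ = √(2 × 0.63 × 25) = 5.61 m.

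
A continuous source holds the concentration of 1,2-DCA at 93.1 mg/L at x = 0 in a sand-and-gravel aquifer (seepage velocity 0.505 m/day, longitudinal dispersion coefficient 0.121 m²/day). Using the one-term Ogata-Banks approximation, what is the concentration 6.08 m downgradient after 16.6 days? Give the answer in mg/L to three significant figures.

81.4 mg/L

For a continuous step input, C/C₀ ≈ ½·erfc((x−vt)/(2√(Dt))).
vt = 0.505 × 16.6 = 8.383 m and 2√(Dt) = 2√(0.121 × 16.6) = 2.835 m.
Argument (x−vt)/(2√(Dt)) = (6.08 − 8.383)/2.835 = -0.8123; ½·erfc(-0.8123) = 0.8747.
C = 93.1 × 0.8747 = 81.4 mg/L.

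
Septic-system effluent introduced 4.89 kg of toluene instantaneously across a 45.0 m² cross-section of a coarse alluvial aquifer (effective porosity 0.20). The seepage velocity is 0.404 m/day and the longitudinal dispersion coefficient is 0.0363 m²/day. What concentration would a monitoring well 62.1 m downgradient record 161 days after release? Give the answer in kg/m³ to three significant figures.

0.0438 kg/m³

For an instantaneous plane source, C(x,t) = M/(n_e·A·√(4πDt)) · exp(−(x−vt)²/(4Dt)), with n_e·A the pore (flow) area.
Plume center vt = 0.404 × 161 = 65.044 m, so the well at 62.1 m is 2.944 m upgradient of the peak.
√(4πDt) = 8.570 m, giving peak height M/(n_e·A·√(4πDt)) = 4.89/(0.20 × 45.0 × 8.570) = 0.06340 kg/m³.
(x−vt)²/(4Dt) = (-2.944)²/(4 × 0.0363 × 161) = 0.3708; exp(−0.3708) = 0.6902.
C = 0.06340 × 0.6902 = 0.0438 kg/m³.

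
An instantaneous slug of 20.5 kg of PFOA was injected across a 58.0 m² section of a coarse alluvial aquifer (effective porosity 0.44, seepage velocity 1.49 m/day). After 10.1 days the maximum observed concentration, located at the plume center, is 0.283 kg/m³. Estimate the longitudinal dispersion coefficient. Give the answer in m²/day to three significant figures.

At the plume center C_max = M/(n_e·A·√(4πDt)), so D = M²/(4πt·(n_e·A·C_max)²).
n_e·A·C_max = 0.44 × 58.0 × 0.283 = 7.222 kg/m.
D = 20.5²/(4π × 10.1 × 7.222²) = 0.0635 m²/day.

0.0635 m²/day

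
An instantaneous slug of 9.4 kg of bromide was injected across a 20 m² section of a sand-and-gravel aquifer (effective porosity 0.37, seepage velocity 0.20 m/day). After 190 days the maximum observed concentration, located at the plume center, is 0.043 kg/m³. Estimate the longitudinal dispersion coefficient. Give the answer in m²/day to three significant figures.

0.366 m²/day

At the plume center C_max = M/(n_e·A·√(4πDt)), so D = M²/(4πt·(n_e·A·C_max)²).
n_e·A·C_max = 0.37 × 20 × 0.043 = 0.3182 kg/m.
D = 9.4²/(4π × 190 × 0.3182²) = 0.366 m²/day.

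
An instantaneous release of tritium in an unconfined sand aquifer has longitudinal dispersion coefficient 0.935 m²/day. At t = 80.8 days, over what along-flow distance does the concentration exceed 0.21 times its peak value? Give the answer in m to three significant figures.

43.4 m

The plume is Gaussian with σ = √(2Dt) = √(2 × 0.935 × 80.8) = 12.29 m.
C/C_peak = exp(−Δx²/(2σ²)) = 0.21 ⇒ Δx = σ·√(−2 ln 0.21) = 12.29 × 1.767 = 21.72 m.
Width = 2Δx = 43.4 m.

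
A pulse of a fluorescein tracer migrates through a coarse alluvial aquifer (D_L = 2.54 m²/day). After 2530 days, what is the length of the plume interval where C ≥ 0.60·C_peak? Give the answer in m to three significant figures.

The plume is Gaussian with σ = √(2Dt) = √(2 × 2.54 × 2530) = 113.4 m.
C/C_peak = exp(−Δx²/(2σ²)) = 0.60 ⇒ Δx = σ·√(−2 ln 0.60) = 113.4 × 1.011 = 114.6 m.
Width = 2Δx = 229 m.

229 m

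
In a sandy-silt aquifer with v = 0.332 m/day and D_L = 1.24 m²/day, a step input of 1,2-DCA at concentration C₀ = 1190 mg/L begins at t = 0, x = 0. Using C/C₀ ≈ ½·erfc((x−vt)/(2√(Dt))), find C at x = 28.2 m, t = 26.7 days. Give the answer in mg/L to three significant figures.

For a continuous step input, C/C₀ ≈ ½·erfc((x−vt)/(2√(Dt))).
vt = 0.332 × 26.7 = 8.8644 m and 2√(Dt) = 2√(1.24 × 26.7) = 11.51 m.
Argument (x−vt)/(2√(Dt)) = (28.2 − 8.8644)/11.51 = 1.680; ½·erfc(1.680) = 0.008754.
C = 1190 × 0.008754 = 10.4 mg/L.

10.4 mg/L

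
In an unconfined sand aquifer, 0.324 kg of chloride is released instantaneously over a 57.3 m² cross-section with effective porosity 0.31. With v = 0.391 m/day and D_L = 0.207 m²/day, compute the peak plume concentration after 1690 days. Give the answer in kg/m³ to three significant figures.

0.000275 kg/m³

The peak of an instantaneous 1D plume sits at x = vt; there the Gaussian factor is 1 and C_max = M/(n_e·A·√(4πDt)), where n_e·A is the pore area the mass is dissolved in.
√(4πDt) = √(4π × 0.207 × 1690) = 66.30 m, so C_max = 0.324/(0.31 × 57.3 × 66.30) = 0.000275 kg/m³.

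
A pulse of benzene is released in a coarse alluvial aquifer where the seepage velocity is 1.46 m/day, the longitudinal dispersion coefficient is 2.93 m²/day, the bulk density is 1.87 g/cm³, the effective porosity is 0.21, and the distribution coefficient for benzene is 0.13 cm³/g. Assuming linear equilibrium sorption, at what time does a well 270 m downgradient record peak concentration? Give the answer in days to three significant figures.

396 days

Retardation factor R = 1 + ρ_b·K_d/n = 1 + 1.87 × 0.13/0.21 = 2.158.
Sorption retards both mechanisms: v_R = v/R = 0.6766 m/day, D_R = D/R = 1.358 m²/day.
Peak time from v_R²t² + 2D_R t − x² = 0: t = (√(D_R² + v_R²x²) − D_R)/v_R².
√(D_R² + v_R²x²) = √(1.358² + 0.6766² × 270²) = 182.7; v_R² = 0.4578.
t = (182.7 − 1.358)/0.4578 = 396 days.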